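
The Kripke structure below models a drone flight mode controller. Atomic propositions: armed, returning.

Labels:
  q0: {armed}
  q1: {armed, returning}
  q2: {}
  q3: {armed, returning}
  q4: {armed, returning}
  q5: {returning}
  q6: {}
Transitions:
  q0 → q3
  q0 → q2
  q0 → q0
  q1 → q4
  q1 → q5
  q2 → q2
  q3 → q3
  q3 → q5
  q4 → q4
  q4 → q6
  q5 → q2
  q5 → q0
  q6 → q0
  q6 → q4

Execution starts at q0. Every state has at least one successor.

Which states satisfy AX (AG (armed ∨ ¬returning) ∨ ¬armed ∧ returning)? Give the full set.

{q2}

States satisfying AG (armed ∨ ¬returning) ∨ ¬armed ∧ returning: {q2, q5}.
States satisfying AX (AG (armed ∨ ¬returning) ∨ ¬armed ∧ returning): {q2}.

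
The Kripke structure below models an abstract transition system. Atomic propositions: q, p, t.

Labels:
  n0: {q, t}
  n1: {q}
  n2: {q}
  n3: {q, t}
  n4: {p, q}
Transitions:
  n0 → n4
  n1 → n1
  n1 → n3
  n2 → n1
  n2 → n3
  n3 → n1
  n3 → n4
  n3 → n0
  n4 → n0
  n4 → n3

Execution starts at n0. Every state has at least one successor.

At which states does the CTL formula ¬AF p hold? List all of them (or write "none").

{n1, n2, n3}

States satisfying p: {n4}.
States satisfying AF p: {n0, n4}.
States satisfying ¬AF p: {n1, n2, n3}.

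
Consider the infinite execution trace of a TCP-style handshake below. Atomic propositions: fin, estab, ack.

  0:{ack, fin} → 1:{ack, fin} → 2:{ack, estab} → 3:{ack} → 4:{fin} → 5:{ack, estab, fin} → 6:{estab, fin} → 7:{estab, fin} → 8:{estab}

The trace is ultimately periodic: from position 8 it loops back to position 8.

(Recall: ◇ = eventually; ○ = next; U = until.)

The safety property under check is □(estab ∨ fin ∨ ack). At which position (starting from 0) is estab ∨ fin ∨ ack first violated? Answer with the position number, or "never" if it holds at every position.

never

estab ∨ fin ∨ ack holds at every position 0..8, and those are all the positions the trace ever visits, so the invariant □(estab ∨ fin ∨ ack) is never violated.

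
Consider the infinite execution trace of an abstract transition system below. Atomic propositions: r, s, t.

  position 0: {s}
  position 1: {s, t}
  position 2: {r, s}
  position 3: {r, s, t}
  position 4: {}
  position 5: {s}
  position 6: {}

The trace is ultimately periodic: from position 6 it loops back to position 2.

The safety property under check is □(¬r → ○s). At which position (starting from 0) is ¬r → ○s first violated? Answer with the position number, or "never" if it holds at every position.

Check ¬r → ○s at each position in order: 0 ✓, 1 ✓, 2 ✓, 3 ✓, 4 ✓.
At position 5 the labels are {s} and the next position 6 has {}, so ¬r → ○s is false there. This is the first violation.

5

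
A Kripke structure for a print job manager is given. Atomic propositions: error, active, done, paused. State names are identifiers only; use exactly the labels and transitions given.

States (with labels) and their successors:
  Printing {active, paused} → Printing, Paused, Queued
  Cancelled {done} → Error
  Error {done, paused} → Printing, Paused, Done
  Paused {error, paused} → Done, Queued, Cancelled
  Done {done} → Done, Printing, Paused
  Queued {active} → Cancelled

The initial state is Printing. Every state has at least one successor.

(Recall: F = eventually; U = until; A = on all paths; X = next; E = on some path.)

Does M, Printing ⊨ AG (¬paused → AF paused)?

States satisfying ¬paused → AF paused: {Printing, Cancelled, Error, Paused, Queued}.
States satisfying AG (¬paused → AF paused): ∅.
Done is reachable from Printing and violates ¬paused → AF paused, so AG fails at Printing.
Printing ∉ Sat(AG (¬paused → AF paused)).

Violated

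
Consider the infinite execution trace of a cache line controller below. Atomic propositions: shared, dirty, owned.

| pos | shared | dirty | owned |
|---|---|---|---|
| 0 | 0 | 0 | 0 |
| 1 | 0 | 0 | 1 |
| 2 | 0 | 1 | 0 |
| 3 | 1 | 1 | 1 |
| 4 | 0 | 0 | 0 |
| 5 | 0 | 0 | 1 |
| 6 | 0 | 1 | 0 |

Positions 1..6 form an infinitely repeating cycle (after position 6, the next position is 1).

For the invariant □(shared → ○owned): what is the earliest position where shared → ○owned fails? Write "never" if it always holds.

3

Check shared → ○owned at each position in order: 0 ✓, 1 ✓, 2 ✓.
At position 3 the labels are {dirty, owned, shared} and the next position 4 has {}, so shared → ○owned is false there. This is the first violation.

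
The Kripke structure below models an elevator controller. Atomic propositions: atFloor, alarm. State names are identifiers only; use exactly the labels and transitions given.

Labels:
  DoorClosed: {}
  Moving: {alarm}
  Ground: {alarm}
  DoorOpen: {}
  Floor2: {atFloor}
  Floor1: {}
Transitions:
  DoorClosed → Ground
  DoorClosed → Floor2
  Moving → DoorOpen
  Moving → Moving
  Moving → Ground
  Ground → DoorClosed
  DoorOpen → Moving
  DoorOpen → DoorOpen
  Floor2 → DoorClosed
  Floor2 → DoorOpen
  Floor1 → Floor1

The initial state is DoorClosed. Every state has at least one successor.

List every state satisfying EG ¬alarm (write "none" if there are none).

States satisfying ¬alarm: {DoorClosed, DoorOpen, Floor2, Floor1}.
States satisfying EG ¬alarm: {DoorClosed, DoorOpen, Floor2, Floor1}.

{DoorClosed, DoorOpen, Floor2, Floor1}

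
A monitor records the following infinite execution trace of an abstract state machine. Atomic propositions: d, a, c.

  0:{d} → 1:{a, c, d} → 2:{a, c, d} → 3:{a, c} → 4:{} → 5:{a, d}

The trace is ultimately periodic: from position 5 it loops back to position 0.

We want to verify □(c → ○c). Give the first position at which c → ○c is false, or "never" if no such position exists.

Check c → ○c at each position in order: 0 ✓, 1 ✓, 2 ✓.
At position 3 the labels are {a, c} and the next position 4 has {}, so c → ○c is false there. This is the first violation.

3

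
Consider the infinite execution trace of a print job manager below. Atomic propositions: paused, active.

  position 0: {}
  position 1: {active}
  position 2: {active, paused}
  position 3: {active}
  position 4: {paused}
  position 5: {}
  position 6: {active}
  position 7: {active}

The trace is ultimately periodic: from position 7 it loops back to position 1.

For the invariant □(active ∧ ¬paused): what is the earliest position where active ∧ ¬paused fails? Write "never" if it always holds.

At position 0 the labels are {}, so active ∧ ¬paused is false there. This is the first violation.

0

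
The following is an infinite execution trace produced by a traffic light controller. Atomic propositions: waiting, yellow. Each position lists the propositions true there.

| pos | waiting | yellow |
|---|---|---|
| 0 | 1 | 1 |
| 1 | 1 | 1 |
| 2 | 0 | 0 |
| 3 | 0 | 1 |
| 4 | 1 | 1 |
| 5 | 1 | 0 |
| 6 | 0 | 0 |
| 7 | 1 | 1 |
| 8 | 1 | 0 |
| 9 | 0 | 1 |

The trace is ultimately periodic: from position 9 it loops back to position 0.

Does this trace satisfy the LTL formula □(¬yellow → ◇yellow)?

¬yellow → ◇yellow holds at every position 0..9, and those are all positions ever visited, so □(¬yellow → ◇yellow) holds.
Positions where ¬yellow holds: 2, 5, 6, 8.
Check ◇yellow at each: 2→ok, 5→ok, 6→ok, 8→ok.

Yes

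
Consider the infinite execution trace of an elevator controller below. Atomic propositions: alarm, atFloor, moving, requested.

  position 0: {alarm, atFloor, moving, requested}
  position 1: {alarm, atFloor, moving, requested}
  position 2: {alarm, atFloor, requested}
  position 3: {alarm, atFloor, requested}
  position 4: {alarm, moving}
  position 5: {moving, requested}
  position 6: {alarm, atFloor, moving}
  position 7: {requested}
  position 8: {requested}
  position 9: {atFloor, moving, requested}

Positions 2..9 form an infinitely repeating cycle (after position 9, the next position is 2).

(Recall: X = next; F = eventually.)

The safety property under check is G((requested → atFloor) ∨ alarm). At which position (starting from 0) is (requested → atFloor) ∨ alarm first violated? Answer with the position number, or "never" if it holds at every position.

5

Check (requested → atFloor) ∨ alarm at each position in order: 0 ✓, 1 ✓, 2 ✓, 3 ✓, 4 ✓.
At position 5 the labels are {moving, requested}, so (requested → atFloor) ∨ alarm is false there. This is the first violation.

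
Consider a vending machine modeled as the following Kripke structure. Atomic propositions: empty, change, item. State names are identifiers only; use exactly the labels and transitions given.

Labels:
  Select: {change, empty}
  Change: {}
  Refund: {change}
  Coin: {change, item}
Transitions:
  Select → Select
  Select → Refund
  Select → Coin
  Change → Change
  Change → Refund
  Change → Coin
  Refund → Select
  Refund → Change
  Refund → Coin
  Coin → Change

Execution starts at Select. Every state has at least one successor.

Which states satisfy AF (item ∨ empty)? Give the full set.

States satisfying item ∨ empty: {Select, Coin}.
States satisfying AF (item ∨ empty): {Select, Coin}.

{Select, Coin}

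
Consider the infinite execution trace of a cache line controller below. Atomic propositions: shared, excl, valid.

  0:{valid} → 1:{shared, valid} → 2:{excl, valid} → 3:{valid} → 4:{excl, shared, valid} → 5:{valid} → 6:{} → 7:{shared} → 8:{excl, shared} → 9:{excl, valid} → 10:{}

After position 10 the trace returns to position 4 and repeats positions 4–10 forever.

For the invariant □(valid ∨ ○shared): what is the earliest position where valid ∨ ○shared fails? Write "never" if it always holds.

8

Check valid ∨ ○shared at each position in order: 0 ✓, 1 ✓, 2 ✓, 3 ✓, 4 ✓, 5 ✓, 6 ✓, 7 ✓.
At position 8 the labels are {excl, shared} and the next position 9 has {excl, valid}, so valid ∨ ○shared is false there. This is the first violation.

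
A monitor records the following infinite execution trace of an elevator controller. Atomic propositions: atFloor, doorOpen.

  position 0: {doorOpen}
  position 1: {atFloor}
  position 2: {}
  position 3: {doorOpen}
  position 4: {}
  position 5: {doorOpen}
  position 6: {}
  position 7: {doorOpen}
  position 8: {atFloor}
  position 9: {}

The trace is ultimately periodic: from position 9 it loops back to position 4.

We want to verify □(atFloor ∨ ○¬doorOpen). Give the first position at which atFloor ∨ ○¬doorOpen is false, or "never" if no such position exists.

2

Check atFloor ∨ ○¬doorOpen at each position in order: 0 ✓, 1 ✓.
At position 2 the labels are {} and the next position 3 has {doorOpen}, so atFloor ∨ ○¬doorOpen is false there. This is the first violation.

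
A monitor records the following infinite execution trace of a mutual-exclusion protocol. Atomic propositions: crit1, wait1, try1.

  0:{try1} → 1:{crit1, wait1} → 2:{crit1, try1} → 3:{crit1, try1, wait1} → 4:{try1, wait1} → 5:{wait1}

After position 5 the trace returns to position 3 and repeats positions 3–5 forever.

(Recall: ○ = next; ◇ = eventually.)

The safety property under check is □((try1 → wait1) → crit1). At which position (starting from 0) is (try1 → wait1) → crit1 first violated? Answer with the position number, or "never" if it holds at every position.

4

Check (try1 → wait1) → crit1 at each position in order: 0 ✓, 1 ✓, 2 ✓, 3 ✓.
At position 4 the labels are {try1, wait1}, so (try1 → wait1) → crit1 is false there. This is the first violation.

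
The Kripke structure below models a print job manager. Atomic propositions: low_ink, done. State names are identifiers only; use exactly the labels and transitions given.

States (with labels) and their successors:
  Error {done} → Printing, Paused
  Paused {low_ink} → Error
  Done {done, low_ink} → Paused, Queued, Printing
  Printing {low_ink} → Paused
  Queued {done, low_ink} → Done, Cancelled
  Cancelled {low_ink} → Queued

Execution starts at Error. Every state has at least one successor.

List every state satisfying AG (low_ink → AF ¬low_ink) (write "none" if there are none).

{Error, Paused, Printing}

States satisfying low_ink → AF ¬low_ink: {Error, Paused, Printing}.
States satisfying AG (low_ink → AF ¬low_ink): {Error, Paused, Printing}.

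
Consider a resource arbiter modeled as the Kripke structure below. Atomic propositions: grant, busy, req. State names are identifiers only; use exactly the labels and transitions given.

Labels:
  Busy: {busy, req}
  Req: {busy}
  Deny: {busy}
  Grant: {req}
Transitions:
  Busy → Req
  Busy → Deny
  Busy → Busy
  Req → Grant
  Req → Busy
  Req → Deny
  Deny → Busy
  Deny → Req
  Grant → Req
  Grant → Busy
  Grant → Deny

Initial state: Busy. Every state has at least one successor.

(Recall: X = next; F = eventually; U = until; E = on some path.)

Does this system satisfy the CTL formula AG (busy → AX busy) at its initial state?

Does not hold

States satisfying busy → AX busy: {Busy, Deny, Grant}.
States satisfying AG (busy → AX busy): ∅.
Req is reachable from Busy and violates busy → AX busy, so AG fails at Busy.
Busy ∉ Sat(AG (busy → AX busy)).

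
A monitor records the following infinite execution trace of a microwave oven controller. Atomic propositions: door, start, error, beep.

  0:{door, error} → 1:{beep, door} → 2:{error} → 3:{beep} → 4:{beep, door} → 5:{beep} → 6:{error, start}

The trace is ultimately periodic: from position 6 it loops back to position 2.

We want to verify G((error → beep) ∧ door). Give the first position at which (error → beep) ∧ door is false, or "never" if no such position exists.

0

At position 0 the labels are {door, error}, so (error → beep) ∧ door is false there. This is the first violation.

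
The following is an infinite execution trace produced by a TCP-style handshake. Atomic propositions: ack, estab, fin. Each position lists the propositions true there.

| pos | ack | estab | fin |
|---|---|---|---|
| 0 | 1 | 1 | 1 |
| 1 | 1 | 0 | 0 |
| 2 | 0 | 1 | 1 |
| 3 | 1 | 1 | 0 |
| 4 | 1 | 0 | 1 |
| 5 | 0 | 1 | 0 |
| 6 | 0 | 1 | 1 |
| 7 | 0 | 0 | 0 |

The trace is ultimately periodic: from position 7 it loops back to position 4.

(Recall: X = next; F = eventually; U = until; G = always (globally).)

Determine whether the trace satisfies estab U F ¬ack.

Walking from position 0: F ¬ack first holds at position 0, and estab holds at every earlier position along the way, so estab U F ¬ack holds.

Yes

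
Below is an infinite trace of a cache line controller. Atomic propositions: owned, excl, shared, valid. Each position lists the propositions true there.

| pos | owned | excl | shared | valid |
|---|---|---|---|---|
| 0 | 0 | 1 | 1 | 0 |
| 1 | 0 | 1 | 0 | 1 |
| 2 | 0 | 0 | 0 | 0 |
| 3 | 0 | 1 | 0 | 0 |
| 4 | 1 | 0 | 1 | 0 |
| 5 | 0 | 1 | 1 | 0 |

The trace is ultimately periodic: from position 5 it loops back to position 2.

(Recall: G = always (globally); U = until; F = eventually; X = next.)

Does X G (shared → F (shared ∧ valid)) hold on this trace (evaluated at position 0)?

The position after 0 is 1; G (shared → F (shared ∧ valid)) is false there.

Violated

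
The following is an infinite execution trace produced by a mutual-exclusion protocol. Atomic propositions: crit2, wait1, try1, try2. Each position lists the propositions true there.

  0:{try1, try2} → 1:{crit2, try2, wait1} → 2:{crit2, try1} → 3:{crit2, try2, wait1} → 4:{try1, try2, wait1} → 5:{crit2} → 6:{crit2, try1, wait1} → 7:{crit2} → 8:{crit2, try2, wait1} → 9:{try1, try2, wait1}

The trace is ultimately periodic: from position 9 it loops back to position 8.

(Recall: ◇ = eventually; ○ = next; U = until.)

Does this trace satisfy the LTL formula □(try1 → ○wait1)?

try1 → ○wait1 must hold at every position from 0 onward. It fails at position 4, so □(try1 → ○wait1) is false.
Positions where try1 holds: 0, 2, 4, 6, 9.
Check ○wait1 at each: 0→ok, 2→ok, 4→fails, 6→fails, 9→ok.

Violated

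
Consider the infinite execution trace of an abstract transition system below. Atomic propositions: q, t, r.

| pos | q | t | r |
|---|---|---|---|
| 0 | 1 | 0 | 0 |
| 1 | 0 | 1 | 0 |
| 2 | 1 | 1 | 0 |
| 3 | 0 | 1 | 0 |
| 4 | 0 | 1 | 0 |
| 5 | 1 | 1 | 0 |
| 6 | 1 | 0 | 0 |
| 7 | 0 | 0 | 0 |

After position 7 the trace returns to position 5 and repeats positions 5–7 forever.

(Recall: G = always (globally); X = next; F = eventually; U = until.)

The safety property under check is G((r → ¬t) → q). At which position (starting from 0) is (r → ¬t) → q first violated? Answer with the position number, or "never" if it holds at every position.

Check (r → ¬t) → q at each position in order: 0 ✓.
At position 1 the labels are {t}, so (r → ¬t) → q is false there. This is the first violation.

1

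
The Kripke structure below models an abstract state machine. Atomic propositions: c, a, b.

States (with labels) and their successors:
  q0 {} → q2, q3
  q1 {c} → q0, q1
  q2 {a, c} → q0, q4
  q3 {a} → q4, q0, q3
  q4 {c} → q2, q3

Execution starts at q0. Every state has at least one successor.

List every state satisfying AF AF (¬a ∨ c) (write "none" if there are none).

States satisfying AF (¬a ∨ c): {q0, q1, q2, q4}.
States satisfying AF AF (¬a ∨ c): {q0, q1, q2, q4}.

{q0, q1, q2, q4}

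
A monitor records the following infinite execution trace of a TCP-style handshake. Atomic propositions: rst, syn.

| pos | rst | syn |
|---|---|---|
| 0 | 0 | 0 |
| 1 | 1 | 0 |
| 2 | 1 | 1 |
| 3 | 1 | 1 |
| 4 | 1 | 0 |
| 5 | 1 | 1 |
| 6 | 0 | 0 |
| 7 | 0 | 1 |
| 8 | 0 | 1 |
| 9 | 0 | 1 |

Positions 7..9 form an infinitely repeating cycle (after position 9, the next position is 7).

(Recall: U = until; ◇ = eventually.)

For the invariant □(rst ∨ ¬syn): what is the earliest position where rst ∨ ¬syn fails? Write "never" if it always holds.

7

Check rst ∨ ¬syn at each position in order: 0 ✓, 1 ✓, 2 ✓, 3 ✓, 4 ✓, 5 ✓, 6 ✓.
At position 7 the labels are {syn}, so rst ∨ ¬syn is false there. This is the first violation.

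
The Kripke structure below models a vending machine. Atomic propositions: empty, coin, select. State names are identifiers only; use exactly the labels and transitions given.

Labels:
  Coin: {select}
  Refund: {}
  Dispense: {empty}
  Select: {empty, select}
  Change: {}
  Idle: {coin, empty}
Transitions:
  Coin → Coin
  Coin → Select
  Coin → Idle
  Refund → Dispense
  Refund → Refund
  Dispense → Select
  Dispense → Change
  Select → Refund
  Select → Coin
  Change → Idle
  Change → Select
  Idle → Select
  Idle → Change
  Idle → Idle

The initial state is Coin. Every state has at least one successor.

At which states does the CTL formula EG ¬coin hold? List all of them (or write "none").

States satisfying ¬coin: {Coin, Refund, Dispense, Select, Change}.
States satisfying EG ¬coin: {Coin, Refund, Dispense, Select, Change}.

{Coin, Refund, Dispense, Select, Change}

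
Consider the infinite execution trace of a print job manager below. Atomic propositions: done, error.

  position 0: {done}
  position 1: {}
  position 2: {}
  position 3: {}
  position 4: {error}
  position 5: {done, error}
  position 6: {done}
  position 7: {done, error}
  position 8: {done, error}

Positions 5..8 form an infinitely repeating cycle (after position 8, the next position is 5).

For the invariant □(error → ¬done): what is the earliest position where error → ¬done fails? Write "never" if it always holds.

Check error → ¬done at each position in order: 0 ✓, 1 ✓, 2 ✓, 3 ✓, 4 ✓.
At position 5 the labels are {done, error}, so error → ¬done is false there. This is the first violation.

5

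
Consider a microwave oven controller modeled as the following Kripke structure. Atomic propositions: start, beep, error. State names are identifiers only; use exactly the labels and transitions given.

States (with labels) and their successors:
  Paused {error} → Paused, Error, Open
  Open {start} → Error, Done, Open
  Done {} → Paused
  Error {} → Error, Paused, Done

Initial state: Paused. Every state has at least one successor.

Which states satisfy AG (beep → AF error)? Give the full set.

{Paused, Open, Done, Error}

States satisfying beep → AF error: {Paused, Open, Done, Error}.
States satisfying AG (beep → AF error): {Paused, Open, Done, Error}.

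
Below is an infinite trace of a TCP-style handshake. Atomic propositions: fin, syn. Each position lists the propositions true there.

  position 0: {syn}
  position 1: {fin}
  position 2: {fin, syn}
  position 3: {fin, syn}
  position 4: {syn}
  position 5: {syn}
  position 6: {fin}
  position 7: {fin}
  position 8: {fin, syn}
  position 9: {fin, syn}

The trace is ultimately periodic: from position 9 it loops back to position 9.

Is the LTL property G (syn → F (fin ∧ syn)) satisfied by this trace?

Satisfied

syn → F (fin ∧ syn) holds at every position 0..9, and those are all positions ever visited, so G (syn → F (fin ∧ syn)) holds.
Positions where syn holds: 0, 2, 3, 4, 5, 8, 9.
Check F (fin ∧ syn) at each: 0→ok, 2→ok, 3→ok, 4→ok, 5→ok, 8→ok, 9→ok.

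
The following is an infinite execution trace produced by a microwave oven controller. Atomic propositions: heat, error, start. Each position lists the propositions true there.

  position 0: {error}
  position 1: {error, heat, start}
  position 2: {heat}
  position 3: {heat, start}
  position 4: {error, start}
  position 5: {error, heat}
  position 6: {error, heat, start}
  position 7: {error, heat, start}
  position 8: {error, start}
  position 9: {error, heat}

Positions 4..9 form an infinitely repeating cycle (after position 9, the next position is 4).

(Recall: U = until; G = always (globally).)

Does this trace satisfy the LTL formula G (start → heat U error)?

start → heat U error holds at every position 0..9, and those are all positions ever visited, so G (start → heat U error) holds.
Positions where start holds: 1, 3, 4, 6, 7, 8.
Check heat U error at each: 1→ok, 3→ok, 4→ok, 6→ok, 7→ok, 8→ok.

Holds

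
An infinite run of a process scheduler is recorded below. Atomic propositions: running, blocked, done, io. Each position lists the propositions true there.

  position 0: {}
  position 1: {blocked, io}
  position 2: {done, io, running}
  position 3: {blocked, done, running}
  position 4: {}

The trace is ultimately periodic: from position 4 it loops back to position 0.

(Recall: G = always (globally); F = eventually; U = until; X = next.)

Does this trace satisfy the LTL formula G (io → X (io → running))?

Satisfied

io → X (io → running) holds at every position 0..4, and those are all positions ever visited, so G (io → X (io → running)) holds.
Positions where io holds: 1, 2.
Check X (io → running) at each: 1→ok, 2→ok.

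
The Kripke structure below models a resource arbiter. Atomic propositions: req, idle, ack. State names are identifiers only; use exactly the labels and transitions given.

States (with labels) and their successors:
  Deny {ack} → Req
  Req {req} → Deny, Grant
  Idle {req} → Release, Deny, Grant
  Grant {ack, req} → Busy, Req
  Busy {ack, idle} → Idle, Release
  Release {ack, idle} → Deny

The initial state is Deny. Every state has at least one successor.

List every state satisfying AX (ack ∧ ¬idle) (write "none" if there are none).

States satisfying ack ∧ ¬idle: {Deny, Grant}.
States satisfying AX (ack ∧ ¬idle): {Req, Release}.

{Req, Release}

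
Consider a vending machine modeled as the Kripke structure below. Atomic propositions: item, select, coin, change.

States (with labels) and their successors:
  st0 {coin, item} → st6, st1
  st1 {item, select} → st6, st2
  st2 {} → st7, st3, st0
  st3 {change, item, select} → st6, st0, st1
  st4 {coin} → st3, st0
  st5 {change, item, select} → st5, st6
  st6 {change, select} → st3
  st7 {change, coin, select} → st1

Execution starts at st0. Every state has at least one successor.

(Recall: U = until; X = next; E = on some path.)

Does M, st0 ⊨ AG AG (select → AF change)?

States satisfying AG (select → AF change): ∅.
States satisfying AG AG (select → AF change): ∅.
st0 is reachable from st0 and violates AG (select → AF change), so AG fails at st0.
st0 ∉ Sat(AG AG (select → AF change)).

Violated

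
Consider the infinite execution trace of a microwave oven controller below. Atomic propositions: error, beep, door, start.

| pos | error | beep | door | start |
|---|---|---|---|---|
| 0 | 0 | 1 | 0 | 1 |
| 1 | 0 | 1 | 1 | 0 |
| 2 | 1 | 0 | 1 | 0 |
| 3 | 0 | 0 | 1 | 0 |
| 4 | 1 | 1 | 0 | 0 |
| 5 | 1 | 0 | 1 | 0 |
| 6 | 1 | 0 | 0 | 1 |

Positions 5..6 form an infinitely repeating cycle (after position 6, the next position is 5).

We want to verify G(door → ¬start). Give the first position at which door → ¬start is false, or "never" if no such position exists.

never

door → ¬start holds at every position 0..6, and those are all the positions the trace ever visits, so the invariant G(door → ¬start) is never violated.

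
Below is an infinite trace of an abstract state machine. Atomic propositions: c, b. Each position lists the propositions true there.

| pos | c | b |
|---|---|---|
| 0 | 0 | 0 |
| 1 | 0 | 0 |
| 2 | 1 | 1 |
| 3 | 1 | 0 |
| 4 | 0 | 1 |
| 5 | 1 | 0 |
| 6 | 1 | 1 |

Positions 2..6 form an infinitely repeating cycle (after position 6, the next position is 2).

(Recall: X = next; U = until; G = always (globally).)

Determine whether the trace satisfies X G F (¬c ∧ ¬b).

Violated

The position after 0 is 1; G F (¬c ∧ ¬b) is false there.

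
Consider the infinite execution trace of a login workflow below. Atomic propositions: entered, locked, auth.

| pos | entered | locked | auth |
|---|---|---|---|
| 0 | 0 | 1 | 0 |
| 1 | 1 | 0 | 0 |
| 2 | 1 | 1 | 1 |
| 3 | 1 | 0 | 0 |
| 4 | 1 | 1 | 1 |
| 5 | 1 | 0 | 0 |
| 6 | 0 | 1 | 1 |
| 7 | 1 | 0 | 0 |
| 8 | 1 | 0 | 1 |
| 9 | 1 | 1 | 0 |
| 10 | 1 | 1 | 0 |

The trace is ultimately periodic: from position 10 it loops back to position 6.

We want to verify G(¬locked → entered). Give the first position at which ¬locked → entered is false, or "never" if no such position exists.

never

¬locked → entered holds at every position 0..10, and those are all the positions the trace ever visits, so the invariant G(¬locked → entered) is never violated.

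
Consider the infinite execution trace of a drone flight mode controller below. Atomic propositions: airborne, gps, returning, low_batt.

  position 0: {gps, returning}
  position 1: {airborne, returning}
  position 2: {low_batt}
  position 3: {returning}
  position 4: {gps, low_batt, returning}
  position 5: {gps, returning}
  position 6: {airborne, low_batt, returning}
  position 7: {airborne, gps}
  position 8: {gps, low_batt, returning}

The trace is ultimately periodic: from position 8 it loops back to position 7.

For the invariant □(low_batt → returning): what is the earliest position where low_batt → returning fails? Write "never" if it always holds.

Check low_batt → returning at each position in order: 0 ✓, 1 ✓.
At position 2 the labels are {low_batt}, so low_batt → returning is false there. This is the first violation.

2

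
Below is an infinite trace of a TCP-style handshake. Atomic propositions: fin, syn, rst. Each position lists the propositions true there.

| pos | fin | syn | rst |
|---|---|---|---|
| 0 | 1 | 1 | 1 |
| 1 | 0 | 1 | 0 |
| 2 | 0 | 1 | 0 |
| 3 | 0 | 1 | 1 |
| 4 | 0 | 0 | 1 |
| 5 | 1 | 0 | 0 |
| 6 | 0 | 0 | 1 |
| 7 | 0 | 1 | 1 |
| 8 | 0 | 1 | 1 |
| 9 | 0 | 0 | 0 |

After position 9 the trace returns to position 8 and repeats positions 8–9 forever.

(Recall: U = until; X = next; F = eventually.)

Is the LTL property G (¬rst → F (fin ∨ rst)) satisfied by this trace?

Holds

¬rst → F (fin ∨ rst) holds at every position 0..9, and those are all positions ever visited, so G (¬rst → F (fin ∨ rst)) holds.
Positions where ¬rst holds: 1, 2, 5, 9.
Check F (fin ∨ rst) at each: 1→ok, 2→ok, 5→ok, 9→ok.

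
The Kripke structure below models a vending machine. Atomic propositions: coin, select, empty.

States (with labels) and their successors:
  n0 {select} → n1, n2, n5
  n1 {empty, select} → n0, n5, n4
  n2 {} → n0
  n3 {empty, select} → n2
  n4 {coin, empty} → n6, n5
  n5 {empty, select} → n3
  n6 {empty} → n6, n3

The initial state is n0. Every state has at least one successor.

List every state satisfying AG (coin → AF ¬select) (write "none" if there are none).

States satisfying coin → AF ¬select: {n0, n1, n2, n3, n4, n5, n6}.
States satisfying AG (coin → AF ¬select): {n0, n1, n2, n3, n4, n5, n6}.

{n0, n1, n2, n3, n4, n5, n6}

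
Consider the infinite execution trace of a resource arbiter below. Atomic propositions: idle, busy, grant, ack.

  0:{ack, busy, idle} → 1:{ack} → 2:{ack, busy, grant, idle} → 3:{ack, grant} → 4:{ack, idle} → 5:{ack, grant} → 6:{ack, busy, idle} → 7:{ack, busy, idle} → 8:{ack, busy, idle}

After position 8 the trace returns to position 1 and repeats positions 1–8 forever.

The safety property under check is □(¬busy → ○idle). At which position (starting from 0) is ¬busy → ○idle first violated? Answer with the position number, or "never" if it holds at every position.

4

Check ¬busy → ○idle at each position in order: 0 ✓, 1 ✓, 2 ✓, 3 ✓.
At position 4 the labels are {ack, idle} and the next position 5 has {ack, grant}, so ¬busy → ○idle is false there. This is the first violation.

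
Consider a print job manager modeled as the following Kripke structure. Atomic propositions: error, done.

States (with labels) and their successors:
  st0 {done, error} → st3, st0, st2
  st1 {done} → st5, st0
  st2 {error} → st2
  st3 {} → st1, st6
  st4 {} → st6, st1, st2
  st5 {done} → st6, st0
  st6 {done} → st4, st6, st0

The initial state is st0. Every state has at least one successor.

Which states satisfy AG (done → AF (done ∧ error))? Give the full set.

{st2}

States satisfying done → AF (done ∧ error): {st0, st2, st3, st4}.
States satisfying AG (done → AF (done ∧ error)): {st2}.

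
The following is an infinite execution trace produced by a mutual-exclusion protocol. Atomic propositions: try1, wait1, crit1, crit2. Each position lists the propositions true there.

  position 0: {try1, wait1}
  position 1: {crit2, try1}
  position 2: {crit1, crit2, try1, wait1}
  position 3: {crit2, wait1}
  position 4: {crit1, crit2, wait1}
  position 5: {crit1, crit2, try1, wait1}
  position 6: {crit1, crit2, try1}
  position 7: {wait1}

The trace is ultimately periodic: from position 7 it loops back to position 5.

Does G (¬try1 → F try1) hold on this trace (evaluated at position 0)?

¬try1 → F try1 holds at every position 0..7, and those are all positions ever visited, so G (¬try1 → F try1) holds.
Positions where ¬try1 holds: 3, 4, 7.
Check F try1 at each: 3→ok, 4→ok, 7→ok.

Satisfied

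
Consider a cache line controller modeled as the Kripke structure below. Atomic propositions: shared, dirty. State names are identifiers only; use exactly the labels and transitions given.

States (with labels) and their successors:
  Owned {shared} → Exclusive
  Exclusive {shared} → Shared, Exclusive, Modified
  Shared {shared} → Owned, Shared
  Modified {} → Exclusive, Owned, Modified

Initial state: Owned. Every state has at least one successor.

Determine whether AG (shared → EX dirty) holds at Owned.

States satisfying shared → EX dirty: {Modified}.
States satisfying AG (shared → EX dirty): ∅.
Exclusive is reachable from Owned and violates shared → EX dirty, so AG fails at Owned.
Owned ∉ Sat(AG (shared → EX dirty)).

Violated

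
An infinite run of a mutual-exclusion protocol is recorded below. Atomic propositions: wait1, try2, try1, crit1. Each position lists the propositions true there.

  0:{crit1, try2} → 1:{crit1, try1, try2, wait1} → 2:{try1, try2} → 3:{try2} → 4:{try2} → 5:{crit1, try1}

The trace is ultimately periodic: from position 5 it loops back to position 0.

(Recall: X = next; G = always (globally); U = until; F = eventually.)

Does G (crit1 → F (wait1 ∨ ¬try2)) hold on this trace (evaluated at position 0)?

Holds

crit1 → F (wait1 ∨ ¬try2) holds at every position 0..5, and those are all positions ever visited, so G (crit1 → F (wait1 ∨ ¬try2)) holds.
Positions where crit1 holds: 0, 1, 5.
Check F (wait1 ∨ ¬try2) at each: 0→ok, 1→ok, 5→ok.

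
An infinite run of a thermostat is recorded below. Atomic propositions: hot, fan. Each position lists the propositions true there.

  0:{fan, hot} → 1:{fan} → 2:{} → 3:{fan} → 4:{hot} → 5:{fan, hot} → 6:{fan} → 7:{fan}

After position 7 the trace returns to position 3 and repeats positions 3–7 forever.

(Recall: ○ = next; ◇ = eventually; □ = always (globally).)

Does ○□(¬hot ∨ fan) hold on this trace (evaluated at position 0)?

The position after 0 is 1; □(¬hot ∨ fan) is false there.

No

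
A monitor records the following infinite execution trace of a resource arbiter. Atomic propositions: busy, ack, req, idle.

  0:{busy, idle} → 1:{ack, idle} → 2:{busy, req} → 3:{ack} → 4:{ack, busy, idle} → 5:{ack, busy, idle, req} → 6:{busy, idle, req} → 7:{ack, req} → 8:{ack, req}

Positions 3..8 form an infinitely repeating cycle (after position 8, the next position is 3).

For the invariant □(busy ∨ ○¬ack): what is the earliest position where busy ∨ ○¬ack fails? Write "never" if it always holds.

Check busy ∨ ○¬ack at each position in order: 0 ✓, 1 ✓, 2 ✓.
At position 3 the labels are {ack} and the next position 4 has {ack, busy, idle}, so busy ∨ ○¬ack is false there. This is the first violation.

3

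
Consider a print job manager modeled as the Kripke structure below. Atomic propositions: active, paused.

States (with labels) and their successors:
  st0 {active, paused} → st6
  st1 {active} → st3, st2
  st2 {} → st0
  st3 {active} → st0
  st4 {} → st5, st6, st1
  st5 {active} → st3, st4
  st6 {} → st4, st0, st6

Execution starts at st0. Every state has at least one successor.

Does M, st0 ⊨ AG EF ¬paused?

Satisfied

States satisfying EF ¬paused: {st0, st1, st2, st3, st4, st5, st6}.
States satisfying AG EF ¬paused: {st0, st1, st2, st3, st4, st5, st6}.
Every state reachable from st0 satisfies EF ¬paused.
st0 ∈ Sat(AG EF ¬paused).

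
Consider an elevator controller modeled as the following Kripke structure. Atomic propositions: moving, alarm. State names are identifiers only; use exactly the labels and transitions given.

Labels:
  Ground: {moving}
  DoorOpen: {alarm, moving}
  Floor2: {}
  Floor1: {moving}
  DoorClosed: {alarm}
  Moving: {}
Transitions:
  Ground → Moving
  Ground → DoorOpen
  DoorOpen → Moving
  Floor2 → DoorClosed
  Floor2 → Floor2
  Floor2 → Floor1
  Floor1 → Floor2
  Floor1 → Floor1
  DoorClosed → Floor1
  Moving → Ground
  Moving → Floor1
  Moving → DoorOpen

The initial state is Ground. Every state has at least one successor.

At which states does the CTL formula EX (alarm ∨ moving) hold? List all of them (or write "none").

{Ground, Floor2, Floor1, DoorClosed, Moving}

States satisfying alarm ∨ moving: {Ground, DoorOpen, Floor1, DoorClosed}.
States satisfying EX (alarm ∨ moving): {Ground, Floor2, Floor1, DoorClosed, Moving}.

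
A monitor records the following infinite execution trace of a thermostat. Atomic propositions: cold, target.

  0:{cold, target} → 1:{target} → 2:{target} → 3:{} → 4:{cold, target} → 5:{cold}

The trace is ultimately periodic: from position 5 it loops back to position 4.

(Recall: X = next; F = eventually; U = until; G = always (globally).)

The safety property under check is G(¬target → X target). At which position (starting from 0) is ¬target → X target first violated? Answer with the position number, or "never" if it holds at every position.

never

¬target → X target holds at every position 0..5, and those are all the positions the trace ever visits, so the invariant G(¬target → X target) is never violated.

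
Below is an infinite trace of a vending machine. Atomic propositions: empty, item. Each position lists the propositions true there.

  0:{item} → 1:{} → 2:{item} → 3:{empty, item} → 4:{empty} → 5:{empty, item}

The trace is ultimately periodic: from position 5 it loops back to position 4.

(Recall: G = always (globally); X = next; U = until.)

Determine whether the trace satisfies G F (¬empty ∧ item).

F (¬empty ∧ item) must hold at every position from 0 onward. It fails at position 3, so G F (¬empty ∧ item) is false.

No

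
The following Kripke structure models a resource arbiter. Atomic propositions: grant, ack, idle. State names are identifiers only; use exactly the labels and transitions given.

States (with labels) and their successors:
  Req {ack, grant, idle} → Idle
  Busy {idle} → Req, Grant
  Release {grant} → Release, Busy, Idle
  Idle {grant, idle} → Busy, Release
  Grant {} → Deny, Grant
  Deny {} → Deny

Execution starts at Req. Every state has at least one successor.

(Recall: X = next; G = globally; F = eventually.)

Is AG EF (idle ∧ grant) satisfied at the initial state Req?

States satisfying EF (idle ∧ grant): {Req, Busy, Release, Idle}.
States satisfying AG EF (idle ∧ grant): ∅.
Deny is reachable from Req and violates EF (idle ∧ grant), so AG fails at Req.
Req ∉ Sat(AG EF (idle ∧ grant)).

Does not hold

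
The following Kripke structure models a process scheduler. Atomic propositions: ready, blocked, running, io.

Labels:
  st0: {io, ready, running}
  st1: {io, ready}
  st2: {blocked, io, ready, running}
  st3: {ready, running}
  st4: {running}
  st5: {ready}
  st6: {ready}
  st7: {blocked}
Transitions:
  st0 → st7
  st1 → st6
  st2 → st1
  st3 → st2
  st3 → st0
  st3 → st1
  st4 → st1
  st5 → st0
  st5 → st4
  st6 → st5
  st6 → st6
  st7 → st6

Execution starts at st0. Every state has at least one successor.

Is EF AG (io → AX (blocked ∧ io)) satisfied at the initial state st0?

States satisfying AG (io → AX (blocked ∧ io)): ∅.
States satisfying EF AG (io → AX (blocked ∧ io)): ∅.
No suitable path/successor from st0 witnesses the formula.
st0 ∉ Sat(EF AG (io → AX (blocked ∧ io))).

Violated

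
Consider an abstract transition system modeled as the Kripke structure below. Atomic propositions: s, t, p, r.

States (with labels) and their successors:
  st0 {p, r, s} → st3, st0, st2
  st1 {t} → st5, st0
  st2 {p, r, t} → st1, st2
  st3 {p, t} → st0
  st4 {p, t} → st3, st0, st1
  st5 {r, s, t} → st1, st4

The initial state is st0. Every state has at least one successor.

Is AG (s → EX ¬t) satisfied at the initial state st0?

States satisfying s → EX ¬t: {st0, st1, st2, st3, st4}.
States satisfying AG (s → EX ¬t): ∅.
st5 is reachable from st0 and violates s → EX ¬t, so AG fails at st0.
st0 ∉ Sat(AG (s → EX ¬t)).

Does not hold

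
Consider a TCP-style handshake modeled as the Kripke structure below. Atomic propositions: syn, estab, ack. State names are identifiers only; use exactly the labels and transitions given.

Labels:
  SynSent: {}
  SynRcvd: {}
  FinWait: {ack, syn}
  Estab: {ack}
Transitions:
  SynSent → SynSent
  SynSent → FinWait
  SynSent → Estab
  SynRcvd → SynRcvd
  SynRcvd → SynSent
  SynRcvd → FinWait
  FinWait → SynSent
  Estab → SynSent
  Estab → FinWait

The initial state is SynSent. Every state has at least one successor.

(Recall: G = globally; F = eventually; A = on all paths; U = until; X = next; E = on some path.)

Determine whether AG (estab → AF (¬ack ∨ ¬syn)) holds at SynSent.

States satisfying estab → AF (¬ack ∨ ¬syn): {SynSent, SynRcvd, FinWait, Estab}.
States satisfying AG (estab → AF (¬ack ∨ ¬syn)): {SynSent, SynRcvd, FinWait, Estab}.
Every state reachable from SynSent satisfies estab → AF (¬ack ∨ ¬syn).
SynSent ∈ Sat(AG (estab → AF (¬ack ∨ ¬syn))).

Holds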